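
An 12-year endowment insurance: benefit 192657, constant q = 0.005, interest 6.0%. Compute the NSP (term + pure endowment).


Term component = 7884.7443
Pure endowment = 12_p_x * v^12 * benefit = 0.941623 * 0.496969 * 192657 = 90155.3241
NSP = 98040.0684


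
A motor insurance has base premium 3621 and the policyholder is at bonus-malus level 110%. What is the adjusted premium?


adjusted = base * BM_level / 100
= 3621 * 110 / 100
= 3621 * 1.1
= 3983.1


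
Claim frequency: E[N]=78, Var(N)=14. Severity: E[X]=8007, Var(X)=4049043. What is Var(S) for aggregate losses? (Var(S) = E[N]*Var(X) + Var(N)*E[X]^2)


Var(S) = E[N]*Var(X) + Var(N)*E[X]^2
= 78*4049043 + 14*8007^2
= 315825354 + 897568686
= 1.2134e+09


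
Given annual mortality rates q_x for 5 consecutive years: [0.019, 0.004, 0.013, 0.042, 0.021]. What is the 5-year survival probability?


p_k = 1 - q_k for each year
Survival = product of (1 - q_k)
= 0.981 * 0.996 * 0.987 * 0.958 * 0.979
= 0.9045


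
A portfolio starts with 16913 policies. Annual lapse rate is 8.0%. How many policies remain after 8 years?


remaining = initial * (1 - lapse)^years
= 16913 * (1 - 0.08)^8
= 16913 * 0.513219
= 8680.0708


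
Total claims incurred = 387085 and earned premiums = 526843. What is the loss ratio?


Loss ratio = claims / premiums
= 387085 / 526843
= 0.7347


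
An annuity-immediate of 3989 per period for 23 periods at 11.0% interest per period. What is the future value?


FV = PMT * ((1+i)^n - 1) / i
= 3989 * ((1.11)^23 - 1) / 0.11
= 3989 * (11.026267 - 1) / 0.11
= 363588.9074


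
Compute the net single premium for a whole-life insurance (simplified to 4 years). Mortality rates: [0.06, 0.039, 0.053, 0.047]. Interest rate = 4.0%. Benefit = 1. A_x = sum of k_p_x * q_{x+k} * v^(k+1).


v = 0.961538
Year 0: k_p_x=1.0, q=0.06, term=0.057692
Year 1: k_p_x=0.94, q=0.039, term=0.033894
Year 2: k_p_x=0.90334, q=0.053, term=0.042562
Year 3: k_p_x=0.855463, q=0.047, term=0.034369
A_x = 0.1685


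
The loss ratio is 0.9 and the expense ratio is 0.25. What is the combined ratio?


Combined ratio = loss ratio + expense ratio
= 0.9 + 0.25
= 1.15


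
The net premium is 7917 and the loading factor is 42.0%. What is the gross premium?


Gross = net * (1 + loading)
= 7917 * (1 + 0.42)
= 7917 * 1.42
= 11242.14


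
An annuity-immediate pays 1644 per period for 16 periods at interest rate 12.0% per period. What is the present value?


PV = PMT * (1 - (1+i)^(-n)) / i
= 1644 * (1 - (1+0.12)^(-16)) / 0.12
= 1644 * (1 - 0.163122) / 0.12
= 1644 * 6.973986
= 11465.2332


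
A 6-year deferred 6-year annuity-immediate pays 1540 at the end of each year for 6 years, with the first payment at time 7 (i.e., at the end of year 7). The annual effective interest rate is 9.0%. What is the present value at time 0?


PV at time 6 of the 6-year annuity-immediate:
a_n = 1540 * (1-(1+0.09)^(-6))/0.09 = 6908.3146
Discount back 6 years to time 0:
PV = 6908.3146 * (1+0.09)^(-6)
= 6908.3146 * 0.596267
= 4119.2023


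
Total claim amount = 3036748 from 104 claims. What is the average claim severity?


severity = total / number
= 3036748 / 104
= 29199.5


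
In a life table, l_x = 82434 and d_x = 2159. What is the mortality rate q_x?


q_x = d_x / l_x
= 2159 / 82434
= 0.0262


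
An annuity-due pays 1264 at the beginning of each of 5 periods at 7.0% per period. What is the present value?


PV_due = PMT * (1-(1+i)^(-n))/i * (1+i)
PV_immediate = 5182.6496
PV_due = 5182.6496 * 1.07
= 5545.435


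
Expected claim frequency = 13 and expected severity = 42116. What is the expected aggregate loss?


E[S] = E[N] * E[X]
= 13 * 42116
= 547508


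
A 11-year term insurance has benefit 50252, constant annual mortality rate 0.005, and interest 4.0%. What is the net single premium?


NSP = benefit * sum_{k=0}^{n-1} k_p_x * q * v^(k+1)
With constant q=0.005, v=0.961538
Sum = 0.042807
NSP = 50252 * 0.042807
= 2151.1547


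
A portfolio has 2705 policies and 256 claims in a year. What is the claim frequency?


frequency = claims / policies
= 256 / 2705
= 0.0946


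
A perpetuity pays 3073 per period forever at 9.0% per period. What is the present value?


PV = PMT / i
= 3073 / 0.09
= 34144.4444


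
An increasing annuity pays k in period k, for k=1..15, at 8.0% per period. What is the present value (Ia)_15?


(Ia)_n = sum_{k=1}^{n} k * v^k, v = 1/(1+i)
v = 0.925926
Sum computed term by term:
(Ia)_15 = 56.4451


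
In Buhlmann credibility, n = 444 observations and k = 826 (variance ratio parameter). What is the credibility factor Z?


Z = n / (n + k)
= 444 / (444 + 826)
= 444 / 1270
= 0.3496


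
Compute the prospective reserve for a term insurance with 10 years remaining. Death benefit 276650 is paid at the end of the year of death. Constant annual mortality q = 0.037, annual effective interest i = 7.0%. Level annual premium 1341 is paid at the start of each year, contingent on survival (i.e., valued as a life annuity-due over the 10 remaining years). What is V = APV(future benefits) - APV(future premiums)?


v = 1/(1+i) = 0.934579
APV(future benefits) per unit = sum_{k=0}^{9} k_p_x * q * v^(k+1) = 0.225223
APV(future benefits) = 276650 * 0.225223 = 62308.0379
Life annuity-due factor ä_{x:10} = sum_{k=0}^{9} k_p_x * v^k = 6.513216
APV(future premiums) = 1341 * 6.513216 = 8734.2221
V = 62308.0379 - 8734.2221
= 53573.8158


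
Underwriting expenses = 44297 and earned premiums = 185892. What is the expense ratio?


Expense ratio = expenses / premiums
= 44297 / 185892
= 0.2383


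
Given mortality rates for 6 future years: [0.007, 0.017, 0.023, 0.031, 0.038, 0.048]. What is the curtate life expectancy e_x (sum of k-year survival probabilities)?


e_x = sum_{k=1}^{n} k_p_x
k_p_x values:
  1_p_x = 0.993
  2_p_x = 0.976119
  3_p_x = 0.953668
  4_p_x = 0.924105
  5_p_x = 0.888989
  6_p_x = 0.846317
e_x = 5.5822


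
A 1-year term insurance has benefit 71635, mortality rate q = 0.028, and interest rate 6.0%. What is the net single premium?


NSP = benefit * q * v
v = 1/(1+i) = 0.943396
NSP = 71635 * 0.028 * 0.943396
= 1892.2453


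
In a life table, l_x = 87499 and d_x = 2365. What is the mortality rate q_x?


q_x = d_x / l_x
= 2365 / 87499
= 0.027


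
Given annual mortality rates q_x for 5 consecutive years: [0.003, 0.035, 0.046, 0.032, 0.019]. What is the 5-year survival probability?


p_k = 1 - q_k for each year
Survival = product of (1 - q_k)
= 0.997 * 0.965 * 0.954 * 0.968 * 0.981
= 0.8716


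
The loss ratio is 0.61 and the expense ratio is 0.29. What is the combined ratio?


Combined ratio = loss ratio + expense ratio
= 0.61 + 0.29
= 0.9


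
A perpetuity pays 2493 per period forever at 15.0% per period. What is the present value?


PV = PMT / i
= 2493 / 0.15
= 16620.0


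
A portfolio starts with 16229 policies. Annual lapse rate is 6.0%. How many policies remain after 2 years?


remaining = initial * (1 - lapse)^years
= 16229 * (1 - 0.06)^2
= 16229 * 0.8836
= 14339.9444


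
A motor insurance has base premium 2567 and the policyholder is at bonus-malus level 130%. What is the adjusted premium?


adjusted = base * BM_level / 100
= 2567 * 130 / 100
= 2567 * 1.3
= 3337.1


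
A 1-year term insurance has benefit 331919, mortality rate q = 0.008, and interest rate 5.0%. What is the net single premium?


NSP = benefit * q * v
v = 1/(1+i) = 0.952381
NSP = 331919 * 0.008 * 0.952381
= 2528.9067


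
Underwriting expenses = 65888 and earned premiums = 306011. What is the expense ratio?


Expense ratio = expenses / premiums
= 65888 / 306011
= 0.2153


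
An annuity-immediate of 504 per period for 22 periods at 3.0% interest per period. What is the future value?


FV = PMT * ((1+i)^n - 1) / i
= 504 * ((1.03)^22 - 1) / 0.03
= 504 * (1.916103 - 1) / 0.03
= 15390.5373


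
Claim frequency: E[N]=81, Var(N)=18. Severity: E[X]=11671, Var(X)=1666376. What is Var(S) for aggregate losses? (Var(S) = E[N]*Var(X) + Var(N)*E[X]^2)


Var(S) = E[N]*Var(X) + Var(N)*E[X]^2
= 81*1666376 + 18*11671^2
= 134976456 + 2451820338
= 2.5868e+09


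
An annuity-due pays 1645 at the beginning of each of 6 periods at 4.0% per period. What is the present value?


PV_due = PMT * (1-(1+i)^(-n))/i * (1+i)
PV_immediate = 8623.3151
PV_due = 8623.3151 * 1.04
= 8968.2477


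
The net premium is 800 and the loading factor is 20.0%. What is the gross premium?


Gross = net * (1 + loading)
= 800 * (1 + 0.2)
= 800 * 1.2
= 960.0


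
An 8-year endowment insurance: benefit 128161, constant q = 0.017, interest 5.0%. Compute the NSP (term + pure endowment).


Term component = 13329.8421
Pure endowment = 8_p_x * v^8 * benefit = 0.871823 * 0.676839 * 128161 = 75625.74
NSP = 88955.5821


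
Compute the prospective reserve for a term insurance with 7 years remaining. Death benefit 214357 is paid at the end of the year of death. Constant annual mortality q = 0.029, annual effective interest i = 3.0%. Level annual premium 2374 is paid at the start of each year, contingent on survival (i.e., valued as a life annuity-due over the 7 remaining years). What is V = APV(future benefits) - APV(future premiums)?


v = 1/(1+i) = 0.970874
APV(future benefits) per unit = sum_{k=0}^{6} k_p_x * q * v^(k+1) = 0.166273
APV(future benefits) = 214357 * 0.166273 = 35641.8648
Life annuity-due factor ä_{x:7} = sum_{k=0}^{6} k_p_x * v^k = 5.905572
APV(future premiums) = 2374 * 5.905572 = 14019.8281
V = 35641.8648 - 14019.8281
= 21622.0366


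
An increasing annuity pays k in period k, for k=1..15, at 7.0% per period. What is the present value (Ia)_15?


(Ia)_n = sum_{k=1}^{n} k * v^k, v = 1/(1+i)
v = 0.934579
Sum computed term by term:
(Ia)_15 = 61.554


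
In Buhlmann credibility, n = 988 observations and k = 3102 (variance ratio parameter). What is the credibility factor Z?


Z = n / (n + k)
= 988 / (988 + 3102)
= 988 / 4090
= 0.2416


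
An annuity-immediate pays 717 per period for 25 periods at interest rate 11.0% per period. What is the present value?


PV = PMT * (1 - (1+i)^(-n)) / i
= 717 * (1 - (1+0.11)^(-25)) / 0.11
= 717 * (1 - 0.073608) / 0.11
= 717 * 8.421745
= 6038.3909


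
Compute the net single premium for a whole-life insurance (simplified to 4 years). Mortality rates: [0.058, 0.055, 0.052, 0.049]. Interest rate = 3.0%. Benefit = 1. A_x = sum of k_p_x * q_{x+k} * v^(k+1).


v = 0.970874
Year 0: k_p_x=1.0, q=0.058, term=0.056311
Year 1: k_p_x=0.942, q=0.055, term=0.048836
Year 2: k_p_x=0.89019, q=0.052, term=0.042362
Year 3: k_p_x=0.8439, q=0.049, term=0.03674
A_x = 0.1842


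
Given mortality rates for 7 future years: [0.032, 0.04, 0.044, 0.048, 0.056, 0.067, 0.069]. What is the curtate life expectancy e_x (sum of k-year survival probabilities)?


e_x = sum_{k=1}^{n} k_p_x
k_p_x values:
  1_p_x = 0.968
  2_p_x = 0.92928
  3_p_x = 0.888392
  4_p_x = 0.845749
  5_p_x = 0.798387
  6_p_x = 0.744895
  7_p_x = 0.693497
e_x = 5.8682


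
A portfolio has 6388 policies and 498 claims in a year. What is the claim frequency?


frequency = claims / policies
= 498 / 6388
= 0.078


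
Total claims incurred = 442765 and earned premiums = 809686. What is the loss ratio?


Loss ratio = claims / premiums
= 442765 / 809686
= 0.5468


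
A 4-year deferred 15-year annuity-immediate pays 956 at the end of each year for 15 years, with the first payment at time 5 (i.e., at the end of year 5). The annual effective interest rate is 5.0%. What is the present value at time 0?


PV at time 4 of the 15-year annuity-immediate:
a_n = 956 * (1-(1+0.05)^(-15))/0.05 = 9922.9531
Discount back 4 years to time 0:
PV = 9922.9531 * (1+0.05)^(-4)
= 9922.9531 * 0.822702
= 8163.6381


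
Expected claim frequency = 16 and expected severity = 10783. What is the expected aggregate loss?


E[S] = E[N] * E[X]
= 16 * 10783
= 172528


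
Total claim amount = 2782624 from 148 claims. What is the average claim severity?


severity = total / number
= 2782624 / 148
= 18801.5135


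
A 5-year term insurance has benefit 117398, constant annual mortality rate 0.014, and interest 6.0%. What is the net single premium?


NSP = benefit * sum_{k=0}^{n-1} k_p_x * q * v^(k+1)
With constant q=0.014, v=0.943396
Sum = 0.057439
NSP = 117398 * 0.057439
= 6743.2124


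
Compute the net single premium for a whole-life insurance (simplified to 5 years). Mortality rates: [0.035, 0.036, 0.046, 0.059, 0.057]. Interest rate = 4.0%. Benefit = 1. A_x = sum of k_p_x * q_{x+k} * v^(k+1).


v = 0.961538
Year 0: k_p_x=1.0, q=0.035, term=0.033654
Year 1: k_p_x=0.965, q=0.036, term=0.032119
Year 2: k_p_x=0.93026, q=0.046, term=0.038042
Year 3: k_p_x=0.887468, q=0.059, term=0.044758
Year 4: k_p_x=0.835107, q=0.057, term=0.039125
A_x = 0.1877


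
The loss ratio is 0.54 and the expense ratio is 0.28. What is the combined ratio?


Combined ratio = loss ratio + expense ratio
= 0.54 + 0.28
= 0.82


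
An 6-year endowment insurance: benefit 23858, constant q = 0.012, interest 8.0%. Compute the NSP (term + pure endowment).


Term component = 1287.9057
Pure endowment = 6_p_x * v^6 * benefit = 0.930126 * 0.63017 * 23858 = 13984.0565
NSP = 15271.9621


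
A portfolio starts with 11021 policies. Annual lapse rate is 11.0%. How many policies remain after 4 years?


remaining = initial * (1 - lapse)^years
= 11021 * (1 - 0.11)^4
= 11021 * 0.627422
= 6914.8224


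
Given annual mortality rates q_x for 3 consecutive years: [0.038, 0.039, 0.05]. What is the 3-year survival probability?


p_k = 1 - q_k for each year
Survival = product of (1 - q_k)
= 0.962 * 0.961 * 0.95
= 0.8783


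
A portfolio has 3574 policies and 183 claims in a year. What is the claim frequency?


frequency = claims / policies
= 183 / 3574
= 0.0512


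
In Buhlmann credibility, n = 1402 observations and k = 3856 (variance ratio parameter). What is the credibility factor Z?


Z = n / (n + k)
= 1402 / (1402 + 3856)
= 1402 / 5258
= 0.2666


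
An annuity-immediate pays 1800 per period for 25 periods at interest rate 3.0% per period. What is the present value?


PV = PMT * (1 - (1+i)^(-n)) / i
= 1800 * (1 - (1+0.03)^(-25)) / 0.03
= 1800 * (1 - 0.477606) / 0.03
= 1800 * 17.413148
= 31343.6658


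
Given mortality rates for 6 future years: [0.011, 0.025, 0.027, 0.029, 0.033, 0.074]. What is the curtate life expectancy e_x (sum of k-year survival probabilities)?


e_x = sum_{k=1}^{n} k_p_x
k_p_x values:
  1_p_x = 0.989
  2_p_x = 0.964275
  3_p_x = 0.93824
  4_p_x = 0.911031
  5_p_x = 0.880967
  6_p_x = 0.815775
e_x = 5.4993


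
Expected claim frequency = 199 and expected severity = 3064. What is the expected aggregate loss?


E[S] = E[N] * E[X]
= 199 * 3064
= 609736


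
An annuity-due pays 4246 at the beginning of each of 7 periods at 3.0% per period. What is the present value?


PV_due = PMT * (1-(1+i)^(-n))/i * (1+i)
PV_immediate = 26453.7814
PV_due = 26453.7814 * 1.03
= 27247.3949


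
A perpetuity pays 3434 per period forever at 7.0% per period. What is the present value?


PV = PMT / i
= 3434 / 0.07
= 49057.1429


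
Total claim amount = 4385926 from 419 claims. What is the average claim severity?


severity = total / number
= 4385926 / 419
= 10467.6038


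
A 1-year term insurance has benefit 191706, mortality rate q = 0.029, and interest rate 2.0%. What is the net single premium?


NSP = benefit * q * v
v = 1/(1+i) = 0.980392
NSP = 191706 * 0.029 * 0.980392
= 5450.4647


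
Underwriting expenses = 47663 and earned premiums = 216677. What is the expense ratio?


Expense ratio = expenses / premiums
= 47663 / 216677
= 0.22


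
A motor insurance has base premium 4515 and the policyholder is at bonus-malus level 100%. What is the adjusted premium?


adjusted = base * BM_level / 100
= 4515 * 100 / 100
= 4515 * 1.0
= 4515.0


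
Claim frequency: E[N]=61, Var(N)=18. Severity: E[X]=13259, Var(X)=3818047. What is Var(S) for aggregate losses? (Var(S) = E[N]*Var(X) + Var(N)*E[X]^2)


Var(S) = E[N]*Var(X) + Var(N)*E[X]^2
= 61*3818047 + 18*13259^2
= 232900867 + 3164419458
= 3.3973e+09


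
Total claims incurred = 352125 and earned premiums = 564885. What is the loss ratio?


Loss ratio = claims / premiums
= 352125 / 564885
= 0.6234


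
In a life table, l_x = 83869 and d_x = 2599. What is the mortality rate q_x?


q_x = d_x / l_x
= 2599 / 83869
= 0.031


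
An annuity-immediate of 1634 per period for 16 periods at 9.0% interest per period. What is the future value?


FV = PMT * ((1+i)^n - 1) / i
= 1634 * ((1.09)^16 - 1) / 0.09
= 1634 * (3.970306 - 1) / 0.09
= 53927.5534


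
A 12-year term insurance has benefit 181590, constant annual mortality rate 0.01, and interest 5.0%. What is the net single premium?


NSP = benefit * sum_{k=0}^{n-1} k_p_x * q * v^(k+1)
With constant q=0.01, v=0.952381
Sum = 0.084405
NSP = 181590 * 0.084405
= 15327.0354


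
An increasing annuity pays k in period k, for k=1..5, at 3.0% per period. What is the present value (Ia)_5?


(Ia)_n = sum_{k=1}^{n} k * v^k, v = 1/(1+i)
v = 0.970874
Sum computed term by term:
(Ia)_5 = 13.4685


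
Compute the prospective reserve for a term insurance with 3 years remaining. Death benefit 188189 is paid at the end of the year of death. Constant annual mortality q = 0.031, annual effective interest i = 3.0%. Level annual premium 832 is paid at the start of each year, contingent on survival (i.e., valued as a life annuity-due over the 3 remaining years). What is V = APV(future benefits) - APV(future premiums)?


v = 1/(1+i) = 0.970874
APV(future benefits) per unit = sum_{k=0}^{2} k_p_x * q * v^(k+1) = 0.085049
APV(future benefits) = 188189 * 0.085049 = 16005.3762
Life annuity-due factor ä_{x:3} = sum_{k=0}^{2} k_p_x * v^k = 2.825837
APV(future premiums) = 832 * 2.825837 = 2351.0968
V = 16005.3762 - 2351.0968
= 13654.2794


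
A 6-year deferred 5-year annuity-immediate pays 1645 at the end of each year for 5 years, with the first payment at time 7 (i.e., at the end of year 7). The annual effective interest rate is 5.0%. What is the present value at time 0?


PV at time 6 of the 5-year annuity-immediate:
a_n = 1645 * (1-(1+0.05)^(-5))/0.05 = 7121.9891
Discount back 6 years to time 0:
PV = 7121.9891 * (1+0.05)^(-6)
= 7121.9891 * 0.746215
= 5314.5379


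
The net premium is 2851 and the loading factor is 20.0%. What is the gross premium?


Gross = net * (1 + loading)
= 2851 * (1 + 0.2)
= 2851 * 1.2
= 3421.2


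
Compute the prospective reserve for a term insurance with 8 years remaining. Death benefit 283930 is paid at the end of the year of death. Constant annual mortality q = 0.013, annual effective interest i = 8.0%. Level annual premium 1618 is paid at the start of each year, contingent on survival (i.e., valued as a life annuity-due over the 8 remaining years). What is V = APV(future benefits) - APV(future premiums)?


v = 1/(1+i) = 0.925926
APV(future benefits) per unit = sum_{k=0}^{7} k_p_x * q * v^(k+1) = 0.071769
APV(future benefits) = 283930 * 0.071769 = 20377.5128
Life annuity-due factor ä_{x:8} = sum_{k=0}^{7} k_p_x * v^k = 5.962389
APV(future premiums) = 1618 * 5.962389 = 9647.1452
V = 20377.5128 - 9647.1452
= 10730.3677


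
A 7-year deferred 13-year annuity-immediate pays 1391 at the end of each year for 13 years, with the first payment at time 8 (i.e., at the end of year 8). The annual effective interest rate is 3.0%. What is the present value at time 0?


PV at time 7 of the 13-year annuity-immediate:
a_n = 1391 * (1-(1+0.03)^(-13))/0.03 = 14793.2229
Discount back 7 years to time 0:
PV = 14793.2229 * (1+0.03)^(-7)
= 14793.2229 * 0.813092
= 12028.2439


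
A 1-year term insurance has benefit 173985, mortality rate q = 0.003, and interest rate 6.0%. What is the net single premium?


NSP = benefit * q * v
v = 1/(1+i) = 0.943396
NSP = 173985 * 0.003 * 0.943396
= 492.4104


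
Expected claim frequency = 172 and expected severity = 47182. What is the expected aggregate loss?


E[S] = E[N] * E[X]
= 172 * 47182
= 8.1153e+06


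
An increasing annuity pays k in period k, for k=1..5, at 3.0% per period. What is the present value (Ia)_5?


(Ia)_n = sum_{k=1}^{n} k * v^k, v = 1/(1+i)
v = 0.970874
Sum computed term by term:
(Ia)_5 = 13.4685


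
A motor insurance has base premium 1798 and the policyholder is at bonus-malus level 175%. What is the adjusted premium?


adjusted = base * BM_level / 100
= 1798 * 175 / 100
= 1798 * 1.75
= 3146.5


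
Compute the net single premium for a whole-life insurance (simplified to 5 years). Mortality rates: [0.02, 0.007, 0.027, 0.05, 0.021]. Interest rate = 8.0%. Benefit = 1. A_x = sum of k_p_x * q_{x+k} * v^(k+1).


v = 0.925926
Year 0: k_p_x=1.0, q=0.02, term=0.018519
Year 1: k_p_x=0.98, q=0.007, term=0.005881
Year 2: k_p_x=0.97314, q=0.027, term=0.020858
Year 3: k_p_x=0.946865, q=0.05, term=0.034799
Year 4: k_p_x=0.899522, q=0.021, term=0.012856
A_x = 0.0929


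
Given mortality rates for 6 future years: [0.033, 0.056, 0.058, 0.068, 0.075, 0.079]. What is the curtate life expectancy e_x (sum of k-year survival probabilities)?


e_x = sum_{k=1}^{n} k_p_x
k_p_x values:
  1_p_x = 0.967
  2_p_x = 0.912848
  3_p_x = 0.859903
  4_p_x = 0.801429
  5_p_x = 0.741322
  6_p_x = 0.682758
e_x = 4.9653


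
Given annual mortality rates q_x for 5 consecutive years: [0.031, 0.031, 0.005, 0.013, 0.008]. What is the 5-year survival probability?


p_k = 1 - q_k for each year
Survival = product of (1 - q_k)
= 0.969 * 0.969 * 0.995 * 0.987 * 0.992
= 0.9147


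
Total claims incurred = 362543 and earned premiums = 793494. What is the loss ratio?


Loss ratio = claims / premiums
= 362543 / 793494
= 0.4569


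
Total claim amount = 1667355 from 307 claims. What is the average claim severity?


severity = total / number
= 1667355 / 307
= 5431.1238


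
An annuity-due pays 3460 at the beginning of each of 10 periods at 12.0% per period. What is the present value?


PV_due = PMT * (1-(1+i)^(-n))/i * (1+i)
PV_immediate = 19549.7717
PV_due = 19549.7717 * 1.12
= 21895.7443


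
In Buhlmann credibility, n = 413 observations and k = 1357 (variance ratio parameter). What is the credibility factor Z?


Z = n / (n + k)
= 413 / (413 + 1357)
= 413 / 1770
= 0.2333


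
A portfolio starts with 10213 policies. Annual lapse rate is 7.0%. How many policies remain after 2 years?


remaining = initial * (1 - lapse)^years
= 10213 * (1 - 0.07)^2
= 10213 * 0.8649
= 8833.2237


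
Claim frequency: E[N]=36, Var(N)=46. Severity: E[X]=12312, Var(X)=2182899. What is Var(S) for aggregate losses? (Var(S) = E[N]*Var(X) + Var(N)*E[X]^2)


Var(S) = E[N]*Var(X) + Var(N)*E[X]^2
= 36*2182899 + 46*12312^2
= 78584364 + 6972925824
= 7.0515e+09


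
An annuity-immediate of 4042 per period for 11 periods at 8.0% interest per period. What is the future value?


FV = PMT * ((1+i)^n - 1) / i
= 4042 * ((1.08)^11 - 1) / 0.08
= 4042 * (2.331639 - 1) / 0.08
= 67281.0603


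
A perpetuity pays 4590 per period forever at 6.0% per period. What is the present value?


PV = PMT / i
= 4590 / 0.06
= 76500.0


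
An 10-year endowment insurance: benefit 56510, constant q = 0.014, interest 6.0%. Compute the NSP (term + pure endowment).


Term component = 5506.2797
Pure endowment = 10_p_x * v^10 * benefit = 0.868499 * 0.558395 * 56510 = 27405.3785
NSP = 32911.6582


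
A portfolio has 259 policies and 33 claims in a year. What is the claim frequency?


frequency = claims / policies
= 33 / 259
= 0.1274


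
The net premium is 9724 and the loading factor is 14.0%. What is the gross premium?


Gross = net * (1 + loading)
= 9724 * (1 + 0.14)
= 9724 * 1.14
= 11085.36


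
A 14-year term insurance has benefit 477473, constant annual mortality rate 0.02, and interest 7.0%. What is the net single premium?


NSP = benefit * sum_{k=0}^{n-1} k_p_x * q * v^(k+1)
With constant q=0.02, v=0.934579
Sum = 0.157272
NSP = 477473 * 0.157272
= 75093.2038


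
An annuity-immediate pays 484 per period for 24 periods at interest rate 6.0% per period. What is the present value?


PV = PMT * (1 - (1+i)^(-n)) / i
= 484 * (1 - (1+0.06)^(-24)) / 0.06
= 484 * (1 - 0.246979) / 0.06
= 484 * 12.550358
= 6074.373


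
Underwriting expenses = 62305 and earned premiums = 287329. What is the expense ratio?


Expense ratio = expenses / premiums
= 62305 / 287329
= 0.2168


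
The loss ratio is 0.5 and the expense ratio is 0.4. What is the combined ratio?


Combined ratio = loss ratio + expense ratio
= 0.5 + 0.4
= 0.9


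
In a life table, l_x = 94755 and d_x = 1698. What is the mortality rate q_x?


q_x = d_x / l_x
= 1698 / 94755
= 0.0179


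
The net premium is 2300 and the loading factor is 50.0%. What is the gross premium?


Gross = net * (1 + loading)
= 2300 * (1 + 0.5)
= 2300 * 1.5
= 3450.0


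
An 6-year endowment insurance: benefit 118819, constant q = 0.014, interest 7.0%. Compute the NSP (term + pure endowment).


Term component = 7677.8395
Pure endowment = 6_p_x * v^6 * benefit = 0.918886 * 0.666342 * 118819 = 72751.9631
NSP = 80429.8026


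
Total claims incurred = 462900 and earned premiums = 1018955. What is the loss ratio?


Loss ratio = claims / premiums
= 462900 / 1018955
= 0.4543


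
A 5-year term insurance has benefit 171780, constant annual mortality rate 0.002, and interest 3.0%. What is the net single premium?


NSP = benefit * sum_{k=0}^{n-1} k_p_x * q * v^(k+1)
With constant q=0.002, v=0.970874
Sum = 0.009124
NSP = 171780 * 0.009124
= 1567.3086


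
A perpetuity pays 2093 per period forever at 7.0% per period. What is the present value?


PV = PMT / i
= 2093 / 0.07
= 29900.0


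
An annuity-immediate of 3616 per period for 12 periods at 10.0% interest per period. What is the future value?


FV = PMT * ((1+i)^n - 1) / i
= 3616 * ((1.1)^12 - 1) / 0.1
= 3616 * (3.138428 - 1) / 0.1
= 77325.5701


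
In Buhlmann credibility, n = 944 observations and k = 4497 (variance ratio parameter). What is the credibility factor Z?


Z = n / (n + k)
= 944 / (944 + 4497)
= 944 / 5441
= 0.1735


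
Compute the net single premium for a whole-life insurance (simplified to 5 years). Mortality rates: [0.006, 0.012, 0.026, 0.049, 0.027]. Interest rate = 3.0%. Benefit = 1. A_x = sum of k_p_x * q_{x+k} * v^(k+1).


v = 0.970874
Year 0: k_p_x=1.0, q=0.006, term=0.005825
Year 1: k_p_x=0.994, q=0.012, term=0.011243
Year 2: k_p_x=0.982072, q=0.026, term=0.023367
Year 3: k_p_x=0.956538, q=0.049, term=0.041644
Year 4: k_p_x=0.909668, q=0.027, term=0.021187
A_x = 0.1033


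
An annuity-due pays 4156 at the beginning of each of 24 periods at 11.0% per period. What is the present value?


PV_due = PMT * (1-(1+i)^(-n))/i * (1+i)
PV_immediate = 34694.8556
PV_due = 34694.8556 * 1.11
= 38511.2897


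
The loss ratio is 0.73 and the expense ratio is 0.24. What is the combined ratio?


Combined ratio = loss ratio + expense ratio
= 0.73 + 0.24
= 0.97


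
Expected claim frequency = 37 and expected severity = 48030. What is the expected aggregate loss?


E[S] = E[N] * E[X]
= 37 * 48030
= 1.7771e+06


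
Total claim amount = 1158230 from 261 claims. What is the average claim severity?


severity = total / number
= 1158230 / 261
= 4437.6628


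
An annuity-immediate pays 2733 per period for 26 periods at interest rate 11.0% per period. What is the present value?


PV = PMT * (1 - (1+i)^(-n)) / i
= 2733 * (1 - (1+0.11)^(-26)) / 0.11
= 2733 * (1 - 0.066314) / 0.11
= 2733 * 8.488058
= 23197.8632


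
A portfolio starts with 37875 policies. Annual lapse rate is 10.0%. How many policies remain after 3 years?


remaining = initial * (1 - lapse)^years
= 37875 * (1 - 0.1)^3
= 37875 * 0.729
= 27610.875


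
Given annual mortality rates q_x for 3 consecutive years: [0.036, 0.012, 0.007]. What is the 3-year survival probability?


p_k = 1 - q_k for each year
Survival = product of (1 - q_k)
= 0.964 * 0.988 * 0.993
= 0.9458


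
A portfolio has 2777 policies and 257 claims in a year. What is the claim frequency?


frequency = claims / policies
= 257 / 2777
= 0.0925


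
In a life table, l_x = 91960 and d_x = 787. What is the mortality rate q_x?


q_x = d_x / l_x
= 787 / 91960
= 0.0086


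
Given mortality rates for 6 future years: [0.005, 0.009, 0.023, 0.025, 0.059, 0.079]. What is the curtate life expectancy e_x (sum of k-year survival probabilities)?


e_x = sum_{k=1}^{n} k_p_x
k_p_x values:
  1_p_x = 0.995
  2_p_x = 0.986045
  3_p_x = 0.963366
  4_p_x = 0.939282
  5_p_x = 0.883864
  6_p_x = 0.814039
e_x = 5.5816


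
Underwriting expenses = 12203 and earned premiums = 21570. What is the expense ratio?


Expense ratio = expenses / premiums
= 12203 / 21570
= 0.5657


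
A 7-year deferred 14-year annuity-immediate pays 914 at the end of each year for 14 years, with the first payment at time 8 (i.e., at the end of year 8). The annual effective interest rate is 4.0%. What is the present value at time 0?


PV at time 7 of the 14-year annuity-immediate:
a_n = 914 * (1-(1+0.04)^(-14))/0.04 = 9654.6944
Discount back 7 years to time 0:
PV = 9654.6944 * (1+0.04)^(-7)
= 9654.6944 * 0.759918
= 7336.7742


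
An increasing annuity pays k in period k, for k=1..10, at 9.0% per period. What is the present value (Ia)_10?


(Ia)_n = sum_{k=1}^{n} k * v^k, v = 1/(1+i)
v = 0.917431
Sum computed term by term:
(Ia)_10 = 30.7904


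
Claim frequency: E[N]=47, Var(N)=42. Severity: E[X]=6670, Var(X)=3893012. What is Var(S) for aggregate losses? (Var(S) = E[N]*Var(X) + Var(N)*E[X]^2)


Var(S) = E[N]*Var(X) + Var(N)*E[X]^2
= 47*3893012 + 42*6670^2
= 182971564 + 1868533800
= 2.0515e+09


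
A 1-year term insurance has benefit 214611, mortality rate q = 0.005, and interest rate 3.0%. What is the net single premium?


NSP = benefit * q * v
v = 1/(1+i) = 0.970874
NSP = 214611 * 0.005 * 0.970874
= 1041.801


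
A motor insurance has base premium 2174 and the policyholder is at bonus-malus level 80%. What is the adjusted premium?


adjusted = base * BM_level / 100
= 2174 * 80 / 100
= 2174 * 0.8
= 1739.2


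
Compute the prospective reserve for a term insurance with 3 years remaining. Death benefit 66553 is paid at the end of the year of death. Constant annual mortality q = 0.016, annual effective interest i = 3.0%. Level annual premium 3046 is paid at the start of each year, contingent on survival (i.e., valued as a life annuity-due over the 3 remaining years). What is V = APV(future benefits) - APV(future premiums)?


v = 1/(1+i) = 0.970874
APV(future benefits) per unit = sum_{k=0}^{2} k_p_x * q * v^(k+1) = 0.044552
APV(future benefits) = 66553 * 0.044552 = 2965.0475
Life annuity-due factor ä_{x:3} = sum_{k=0}^{2} k_p_x * v^k = 2.868014
APV(future premiums) = 3046 * 2.868014 = 8735.9705
V = 2965.0475 - 8735.9705
= -5770.923


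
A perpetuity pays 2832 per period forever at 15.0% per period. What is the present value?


PV = PMT / i
= 2832 / 0.15
= 18880.0


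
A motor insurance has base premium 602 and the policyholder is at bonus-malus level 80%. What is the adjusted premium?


adjusted = base * BM_level / 100
= 602 * 80 / 100
= 602 * 0.8
= 481.6


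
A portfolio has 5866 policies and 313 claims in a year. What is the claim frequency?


frequency = claims / policies
= 313 / 5866
= 0.0534


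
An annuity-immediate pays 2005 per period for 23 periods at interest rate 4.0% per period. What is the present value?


PV = PMT * (1 - (1+i)^(-n)) / i
= 2005 * (1 - (1+0.04)^(-23)) / 0.04
= 2005 * (1 - 0.405726) / 0.04
= 2005 * 14.856842
= 29787.9675


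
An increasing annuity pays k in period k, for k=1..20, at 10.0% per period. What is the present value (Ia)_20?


(Ia)_n = sum_{k=1}^{n} k * v^k, v = 1/(1+i)
v = 0.909091
Sum computed term by term:
(Ia)_20 = 63.9205


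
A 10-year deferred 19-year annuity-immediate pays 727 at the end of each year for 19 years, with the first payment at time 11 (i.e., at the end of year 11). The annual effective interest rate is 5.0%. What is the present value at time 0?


PV at time 10 of the 19-year annuity-immediate:
a_n = 727 * (1-(1+0.05)^(-19))/0.05 = 8786.0283
Discount back 10 years to time 0:
PV = 8786.0283 * (1+0.05)^(-10)
= 8786.0283 * 0.613913
= 5393.8592


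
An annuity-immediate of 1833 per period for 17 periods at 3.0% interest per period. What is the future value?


FV = PMT * ((1+i)^n - 1) / i
= 1833 * ((1.03)^17 - 1) / 0.03
= 1833 * (1.652848 - 1) / 0.03
= 39888.9903


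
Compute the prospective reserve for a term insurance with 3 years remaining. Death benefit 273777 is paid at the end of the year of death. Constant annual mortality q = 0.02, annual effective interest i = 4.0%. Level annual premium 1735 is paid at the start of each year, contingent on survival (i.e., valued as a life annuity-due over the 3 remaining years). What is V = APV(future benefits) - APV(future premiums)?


v = 1/(1+i) = 0.961538
APV(future benefits) per unit = sum_{k=0}^{2} k_p_x * q * v^(k+1) = 0.054428
APV(future benefits) = 273777 * 0.054428 = 14901.1108
Life annuity-due factor ä_{x:3} = sum_{k=0}^{2} k_p_x * v^k = 2.830251
APV(future premiums) = 1735 * 2.830251 = 4910.4863
V = 14901.1108 - 4910.4863
= 9990.6244


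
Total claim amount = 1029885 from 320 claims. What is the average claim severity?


severity = total / number
= 1029885 / 320
= 3218.3906


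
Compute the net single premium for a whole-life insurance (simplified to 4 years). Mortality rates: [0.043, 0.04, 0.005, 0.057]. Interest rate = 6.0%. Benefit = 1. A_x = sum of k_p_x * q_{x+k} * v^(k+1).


v = 0.943396
Year 0: k_p_x=1.0, q=0.043, term=0.040566
Year 1: k_p_x=0.957, q=0.04, term=0.034069
Year 2: k_p_x=0.91872, q=0.005, term=0.003857
Year 3: k_p_x=0.914126, q=0.057, term=0.041272
A_x = 0.1198


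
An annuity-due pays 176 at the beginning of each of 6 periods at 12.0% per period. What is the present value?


PV_due = PMT * (1-(1+i)^(-n))/i * (1+i)
PV_immediate = 723.6077
PV_due = 723.6077 * 1.12
= 810.4406


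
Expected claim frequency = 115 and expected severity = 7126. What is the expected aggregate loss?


E[S] = E[N] * E[X]
= 115 * 7126
= 819490


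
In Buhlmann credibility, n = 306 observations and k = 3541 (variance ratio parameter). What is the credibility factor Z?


Z = n / (n + k)
= 306 / (306 + 3541)
= 306 / 3847
= 0.0795


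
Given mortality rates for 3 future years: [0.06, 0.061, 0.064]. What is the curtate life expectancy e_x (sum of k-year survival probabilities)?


e_x = sum_{k=1}^{n} k_p_x
k_p_x values:
  1_p_x = 0.94
  2_p_x = 0.88266
  3_p_x = 0.82617
e_x = 2.6488


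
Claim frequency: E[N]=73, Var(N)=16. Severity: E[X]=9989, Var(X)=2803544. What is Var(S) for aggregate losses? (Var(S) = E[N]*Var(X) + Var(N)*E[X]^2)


Var(S) = E[N]*Var(X) + Var(N)*E[X]^2
= 73*2803544 + 16*9989^2
= 204658712 + 1596481936
= 1.8011e+09


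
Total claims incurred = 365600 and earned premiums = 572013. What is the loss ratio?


Loss ratio = claims / premiums
= 365600 / 572013
= 0.6391


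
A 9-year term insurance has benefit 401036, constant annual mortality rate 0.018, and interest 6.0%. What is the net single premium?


NSP = benefit * sum_{k=0}^{n-1} k_p_x * q * v^(k+1)
With constant q=0.018, v=0.943396
Sum = 0.114777
NSP = 401036 * 0.114777
= 46029.7514


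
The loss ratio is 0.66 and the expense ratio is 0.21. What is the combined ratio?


Combined ratio = loss ratio + expense ratio
= 0.66 + 0.21
= 0.87


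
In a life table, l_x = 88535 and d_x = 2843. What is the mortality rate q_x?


q_x = d_x / l_x
= 2843 / 88535
= 0.0321


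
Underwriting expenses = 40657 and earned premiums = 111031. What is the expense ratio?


Expense ratio = expenses / premiums
= 40657 / 111031
= 0.3662


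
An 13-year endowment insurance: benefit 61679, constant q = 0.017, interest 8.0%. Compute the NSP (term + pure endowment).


Term component = 7629.1776
Pure endowment = 13_p_x * v^13 * benefit = 0.800195 * 0.367698 * 61679 = 18147.8104
NSP = 25776.988


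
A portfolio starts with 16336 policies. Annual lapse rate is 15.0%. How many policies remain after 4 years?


remaining = initial * (1 - lapse)^years
= 16336 * (1 - 0.15)^4
= 16336 * 0.522006
= 8527.4941


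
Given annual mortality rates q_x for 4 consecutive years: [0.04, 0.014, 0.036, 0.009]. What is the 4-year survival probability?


p_k = 1 - q_k for each year
Survival = product of (1 - q_k)
= 0.96 * 0.986 * 0.964 * 0.991
= 0.9043


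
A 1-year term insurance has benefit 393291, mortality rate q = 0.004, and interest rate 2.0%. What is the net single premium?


NSP = benefit * q * v
v = 1/(1+i) = 0.980392
NSP = 393291 * 0.004 * 0.980392
= 1542.3176


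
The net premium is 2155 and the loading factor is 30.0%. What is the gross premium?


Gross = net * (1 + loading)
= 2155 * (1 + 0.3)
= 2155 * 1.3
= 2801.5


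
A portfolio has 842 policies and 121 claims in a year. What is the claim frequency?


frequency = claims / policies
= 121 / 842
= 0.1437


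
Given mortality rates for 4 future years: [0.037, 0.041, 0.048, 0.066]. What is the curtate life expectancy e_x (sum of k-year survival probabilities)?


e_x = sum_{k=1}^{n} k_p_x
k_p_x values:
  1_p_x = 0.963
  2_p_x = 0.923517
  3_p_x = 0.879188
  4_p_x = 0.821162
e_x = 3.5869


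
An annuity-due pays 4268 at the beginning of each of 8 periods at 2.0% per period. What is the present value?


PV_due = PMT * (1-(1+i)^(-n))/i * (1+i)
PV_immediate = 31265.1548
PV_due = 31265.1548 * 1.02
= 31890.4579


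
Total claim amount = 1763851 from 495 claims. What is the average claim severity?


severity = total / number
= 1763851 / 495
= 3563.3354


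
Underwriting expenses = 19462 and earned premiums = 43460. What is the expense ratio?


Expense ratio = expenses / premiums
= 19462 / 43460
= 0.4478


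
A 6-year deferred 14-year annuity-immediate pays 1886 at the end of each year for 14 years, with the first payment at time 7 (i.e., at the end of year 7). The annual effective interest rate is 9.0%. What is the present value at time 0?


PV at time 6 of the 14-year annuity-immediate:
a_n = 1886 * (1-(1+0.09)^(-14))/0.09 = 14684.6796
Discount back 6 years to time 0:
PV = 14684.6796 * (1+0.09)^(-6)
= 14684.6796 * 0.596267
= 8755.9947


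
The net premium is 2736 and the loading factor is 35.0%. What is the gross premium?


Gross = net * (1 + loading)
= 2736 * (1 + 0.35)
= 2736 * 1.35
= 3693.6


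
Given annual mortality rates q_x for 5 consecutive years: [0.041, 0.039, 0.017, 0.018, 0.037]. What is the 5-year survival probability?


p_k = 1 - q_k for each year
Survival = product of (1 - q_k)
= 0.959 * 0.961 * 0.983 * 0.982 * 0.963
= 0.8567


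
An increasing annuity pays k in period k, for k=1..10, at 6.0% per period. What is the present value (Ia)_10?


(Ia)_n = sum_{k=1}^{n} k * v^k, v = 1/(1+i)
v = 0.943396
Sum computed term by term:
(Ia)_10 = 36.9624


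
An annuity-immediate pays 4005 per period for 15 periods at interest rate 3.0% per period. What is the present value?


PV = PMT * (1 - (1+i)^(-n)) / i
= 4005 * (1 - (1+0.03)^(-15)) / 0.03
= 4005 * (1 - 0.641862) / 0.03
= 4005 * 11.937935
= 47811.43


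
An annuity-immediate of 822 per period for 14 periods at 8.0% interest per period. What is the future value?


FV = PMT * ((1+i)^n - 1) / i
= 822 * ((1.08)^14 - 1) / 0.08
= 822 * (2.937194 - 1) / 0.08
= 19904.6645


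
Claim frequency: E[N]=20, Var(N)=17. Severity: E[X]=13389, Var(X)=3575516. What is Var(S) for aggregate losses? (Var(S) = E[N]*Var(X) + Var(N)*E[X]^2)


Var(S) = E[N]*Var(X) + Var(N)*E[X]^2
= 20*3575516 + 17*13389^2
= 71510320 + 3047510457
= 3.1190e+09
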